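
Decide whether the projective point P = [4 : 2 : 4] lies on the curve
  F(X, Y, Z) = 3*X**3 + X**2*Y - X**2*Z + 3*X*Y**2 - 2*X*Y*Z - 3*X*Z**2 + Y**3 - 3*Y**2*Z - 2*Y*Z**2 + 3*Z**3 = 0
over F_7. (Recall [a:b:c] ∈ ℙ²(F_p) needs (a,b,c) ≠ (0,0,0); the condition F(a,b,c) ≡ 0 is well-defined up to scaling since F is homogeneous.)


F(4,2,4) ≡ 5 (mod 7); P is NOT on the curve.

Evaluate F(4, 2, 4) term-by-term (mod 7).
  3*X**3 ↦ 3·64·1·1 = 192
  X**2*Y ↦ 1·16·2·1 = 32
  -X**2*Z ↦ -1·16·1·4 = -64
  3*X*Y**2 ↦ 3·4·4·1 = 48
  -2*X*Y*Z ↦ -2·4·2·4 = -64
  -3*X*Z**2 ↦ -3·4·1·16 = -192
  Y**3 ↦ 1·1·8·1 = 8
  -3*Y**2*Z ↦ -3·1·4·4 = -48
  -2*Y*Z**2 ↦ -2·1·2·16 = -64
  3*Z**3 ↦ 3·1·1·64 = 192
Sum: F(4, 2, 4) = (192) + (32) + (-64) + (48) + (-64) + (-192) + (8) + (-48) + (-64) + (192) = 40.
Reducing mod 7: 40 ≡ 5 (mod 7).
Since F(a, b, c) ≡ 5 ≠ 0 (mod 7), P does NOT lie on the curve.


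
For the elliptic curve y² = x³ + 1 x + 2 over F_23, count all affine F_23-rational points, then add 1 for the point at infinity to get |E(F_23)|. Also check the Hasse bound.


Affine points = {(0, 5), (0, 18), (1, 2), (1, 21), (2, 9), (2, 14), (3, 3), (3, 20), (4, 1), (4, 22), (8, 4), (8, 19), (9, 2), (9, 21), (10, 0), (13, 2), (13, 21), (14, 0), (19, 7), (19, 16), (20, 8), (20, 15), (22, 0)}; affine count = 23; |E(F_23)| = 24.

Discriminant check: Δ ∝ 4a³ + 27b² = 4·1³ + 27·2² = 4·1 + 27·4 ≡ 20 (mod 23). Nonzero ⇒ E is nonsingular.
For each x ∈ F_23, compute rhs = x³ + 1·x + 2 mod 23, then count y ∈ F_23 with y² ≡ rhs.
  x = 0: rhs = 2, matching y values: 5, 18 (2 points).
  x = 1: rhs = 4, matching y values: 2, 21 (2 points).
  x = 2: rhs = 12, matching y values: 9, 14 (2 points).
  x = 3: rhs = 9, matching y values: 3, 20 (2 points).
  x = 4: rhs = 1, matching y values: 1, 22 (2 points).
  x = 5: rhs = 17, matching y values: none (0 points).
  x = 6: rhs = 17, matching y values: none (0 points).
  x = 7: rhs = 7, matching y values: none (0 points).
  x = 8: rhs = 16, matching y values: 4, 19 (2 points).
  x = 9: rhs = 4, matching y values: 2, 21 (2 points).
  x = 10: rhs = 0, matching y values: 0 (1 points).
  x = 11: rhs = 10, matching y values: none (0 points).
  x = 12: rhs = 17, matching y values: none (0 points).
  x = 13: rhs = 4, matching y values: 2, 21 (2 points).
  x = 14: rhs = 0, matching y values: 0 (1 points).
  x = 15: rhs = 11, matching y values: none (0 points).
  x = 16: rhs = 20, matching y values: none (0 points).
  x = 17: rhs = 10, matching y values: none (0 points).
  x = 18: rhs = 10, matching y values: none (0 points).
  x = 19: rhs = 3, matching y values: 7, 16 (2 points).
  x = 20: rhs = 18, matching y values: 8, 15 (2 points).
  x = 21: rhs = 15, matching y values: none (0 points).
  x = 22: rhs = 0, matching y values: 0 (1 points).
Total affine count: 23.
Full point count |E(F_23)| = 23 + 1 = 24.
Hasse bound: |24 − (23+1)| = |0| = 0 ≤ 2√23 ≈ 9.5917 ✓.


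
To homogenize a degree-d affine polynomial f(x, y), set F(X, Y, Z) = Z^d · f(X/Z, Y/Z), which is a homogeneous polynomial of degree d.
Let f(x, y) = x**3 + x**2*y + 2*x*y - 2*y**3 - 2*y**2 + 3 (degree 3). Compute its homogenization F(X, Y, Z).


F(X, Y, Z) = X**3 + X**2*Y + 2*X*Y*Z - 2*Y**3 - 2*Y**2*Z + 3*Z**3

deg(f) = 3.
Substitute x = X/Z, y = Y/Z into f, then multiply by Z^3.
  monomial 1·x^3·y^0 ↦ 1·X^3·Y^0·Z^0.
  monomial 1·x^2·y^1 ↦ 1·X^2·Y^1·Z^0.
  monomial 2·x^1·y^1 ↦ 2·X^1·Y^1·Z^1.
  monomial -2·x^0·y^3 ↦ -2·X^0·Y^3·Z^0.
  monomial -2·x^0·y^2 ↦ -2·X^0·Y^2·Z^1.
  monomial 3·x^0·y^0 ↦ 3·X^0·Y^0·Z^3.
Collecting: F(X, Y, Z) = X**3 + X**2*Y + 2*X*Y*Z - 2*Y**3 - 2*Y**2*Z + 3*Z**3.


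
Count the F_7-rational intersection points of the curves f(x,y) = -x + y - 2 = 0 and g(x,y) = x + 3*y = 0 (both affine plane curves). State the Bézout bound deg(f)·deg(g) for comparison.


Common zeros: {(2, 4)}; count = 1; Bézout bound = 1.

deg(f) = 1, deg(g) = 1, so Bézout bound = 1.
Scan x ∈ F_7. For each x, list the y ∈ F_7 with f(x, y) ≡ 0 and those with g(x, y) ≡ 0 (mod 7); the common zeros in that column are the intersection.
  x = 0: f ≡ 0 at y ∈ {2}; g ≡ 0 at y ∈ {0}; common: ∅.
  x = 1: f ≡ 0 at y ∈ {3}; g ≡ 0 at y ∈ {2}; common: ∅.
  x = 2: f ≡ 0 at y ∈ {4}; g ≡ 0 at y ∈ {4}; common: {4}.
  x = 3: f ≡ 0 at y ∈ {5}; g ≡ 0 at y ∈ {6}; common: ∅.
  x = 4: f ≡ 0 at y ∈ {6}; g ≡ 0 at y ∈ {1}; common: ∅.
  x = 5: f ≡ 0 at y ∈ {0}; g ≡ 0 at y ∈ {3}; common: ∅.
  x = 6: f ≡ 0 at y ∈ {1}; g ≡ 0 at y ∈ {5}; common: ∅.
Collecting: common zeros = {(2, 4)}, so the count is 1.
Comparison with the Bézout bound: 1 ≤ 1 = deg(f)·deg(g), as expected for curves with no common component (the bound is attained).


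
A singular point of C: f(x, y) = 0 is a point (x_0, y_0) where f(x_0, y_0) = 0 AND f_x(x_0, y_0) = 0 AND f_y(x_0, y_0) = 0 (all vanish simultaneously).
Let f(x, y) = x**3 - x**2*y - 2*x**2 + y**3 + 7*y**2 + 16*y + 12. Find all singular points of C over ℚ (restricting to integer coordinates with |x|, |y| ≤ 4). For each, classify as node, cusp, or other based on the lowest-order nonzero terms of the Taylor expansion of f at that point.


Singular points: {(0, -2)}; classification: cusp.

Compute partial derivatives:
  f_x = 3*x**2 - 2*x*y - 4*x.
  f_y = -x**2 + 3*y**2 + 14*y + 16.
Scan x_0 ∈ {−4, ..., 4}. For each x_0, f_y(x_0, y) is a polynomial in y; find its integer roots y ∈ {−4, ..., 4}, then test f_x and f at those candidates.
  x = -4: f_y(-4, y) = 3*y**2 + 14*y; vanishes at y ∈ {0}. (-4, 0): f_x = 64 ≠ 0.
  x = -3: f_y(-3, y) = 3*y**2 + 14*y + 7; no integer root y with |y| ≤ 4.
  x = -2: f_y(-2, y) = 3*y**2 + 14*y + 12; no integer root y with |y| ≤ 4.
  x = -1: f_y(-1, y) = 3*y**2 + 14*y + 15; vanishes at y ∈ {-3}. (-1, -3): f_x = 1 ≠ 0.
  x = 0: f_y(0, y) = 3*y**2 + 14*y + 16; vanishes at y ∈ {-2}. (0, -2): f_x = 0, f = 0 — SINGULAR.
  x = 1: f_y(1, y) = 3*y**2 + 14*y + 15; vanishes at y ∈ {-3}. (1, -3): f_x = 5 ≠ 0.
  x = 2: f_y(2, y) = 3*y**2 + 14*y + 12; no integer root y with |y| ≤ 4.
  x = 3: f_y(3, y) = 3*y**2 + 14*y + 7; no integer root y with |y| ≤ 4.
  x = 4: f_y(4, y) = 3*y**2 + 14*y; vanishes at y ∈ {0}. (4, 0): f_x = 32 ≠ 0.
Only singular point on the grid: (0, -2).
Classify: substitute x = 0 + u, y = -2 + v and expand: f = u**3 - u**2*v + v**3 + v**2.
No constant or linear terms (consistent with a singular point). Quadratic part: v**2. Cubic part: u**3 - u**2*v + v**3.
The quadratic part v**2 is a perfect square, so there is a single (double) tangent line v = 0, i.e. y = -2. Restricting the cubic part to that line (v = 0) leaves u**3 ≠ 0, so f is not divisible by v and the branch is v² ≈ -u**3 to lowest order — this is a cusp.
Classification: cusp.


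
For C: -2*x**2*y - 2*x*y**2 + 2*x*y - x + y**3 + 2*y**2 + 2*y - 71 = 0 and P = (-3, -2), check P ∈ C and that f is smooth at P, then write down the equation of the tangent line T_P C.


Tangent line at P: -37*x - 42*y - 195 = 0.

Step 1: f(-3, -2) = 0, so P lies on C.
Step 2: partial derivatives
  f_x(x, y) = -4*x*y - 2*y**2 + 2*y - 1, f_y(x, y) = -2*x**2 - 4*x*y + 2*x + 3*y**2 + 4*y + 2.
  f_x(P) = -37, f_y(P) = -42 (gradient nonzero, so P is smooth).
Step 3: tangent line at P: -37·(x − -3) + -42·(y − -2) = 0.
Expanding: -37*x - 42*y - 195 = 0.


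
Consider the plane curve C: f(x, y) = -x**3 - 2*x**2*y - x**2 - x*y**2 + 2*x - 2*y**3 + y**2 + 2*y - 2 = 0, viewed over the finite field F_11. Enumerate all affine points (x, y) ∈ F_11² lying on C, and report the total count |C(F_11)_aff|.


Affine F_11-points: {(0, 8), (1, 10), (3, 2), (6, 0), (6, 1), (6, 2), (7, 1), (8, 2), (8, 5), (8, 6), (9, 7), (10, 10)}; count = 12.

For each of the 121 pairs (x, y) ∈ F_11², evaluate f(x, y) mod 11. Record the zeros.
  x = 0: [0↦9, 1↦10, 2↦1, 3↦3, 4↦4, 5↦3, 6↦10, 7↦2, 8↦0, 9↦3, 10↦10]  zeros at y ∈ {8}
  x = 1: [0↦9, 1↦7, 2↦4, 3↦10, 4↦2, 5↦1, 6↦6, 7↦5, 8↦8, 9↦3, 10↦0]  zeros at y ∈ {10}
  x = 2: [0↦1, 1↦3, 2↦2, 3↦8, 4↦9, 5↦4, 6↦3, 7↦5, 8↦9, 9↦3, 10↦8]  zeros at y ∈ ∅
  x = 3: [0↦1, 1↦3, 2↦0, 3↦2, 4↦8, 5↦6, 6↦6, 7↦7, 8↦8, 9↦8, 10↦6]  zeros at y ∈ {2}
  x = 4: [0↦3, 1↦1, 2↦3, 3↦8, 4↦4, 5↦1, 6↦9, 7↦5, 8↦10, 9↦1, 10↦10]  zeros at y ∈ ∅
  x = 5: [0↦1, 1↦2, 2↦5, 3↦9, 4↦2, 5↦5, 6↦6, 7↦4, 8↦9, 9↦9, 10↦3]  zeros at y ∈ ∅
  x = 6: [0↦0, 1↦0, 2↦0, 3↦10, 4↦7, 5↦1, 6↦2, 7↦9, 8↦10, 9↦4, 10↦1]  zeros at y ∈ {0, 1, 2}
  x = 7: [0↦5, 1↦0, 2↦4, 3↦5, 4↦2, 5↦5, 6↦2, 7↦3, 8↦7, 9↦2, 10↦9]  zeros at y ∈ {1}
  x = 8: [0↦10, 1↦7, 2↦0, 3↦10, 4↦3, 5↦0, 6↦0, 7↦2, 8↦5, 9↦8, 10↦10]  zeros at y ∈ {2, 5, 6}
  x = 9: [0↦9, 1↦4, 2↦4, 3↦8, 4↦4, 5↦2, 6↦1, 7↦0, 8↦9, 9↦5, 10↦9]  zeros at y ∈ {7}
  x = 10: [0↦7, 1↦7, 2↦10, 3↦4, 4↦10, 5↦5, 6↦10, 7↦2, 8↦2, 9↦9, 10↦0]  zeros at y ∈ {10}
Collecting zeros: affine points = {(0, 8), (1, 10), (3, 2), (6, 0), (6, 1), (6, 2), (7, 1), (8, 2), (8, 5), (8, 6), (9, 7), (10, 10)}.
Total count |C(F_11)_aff| = 12.


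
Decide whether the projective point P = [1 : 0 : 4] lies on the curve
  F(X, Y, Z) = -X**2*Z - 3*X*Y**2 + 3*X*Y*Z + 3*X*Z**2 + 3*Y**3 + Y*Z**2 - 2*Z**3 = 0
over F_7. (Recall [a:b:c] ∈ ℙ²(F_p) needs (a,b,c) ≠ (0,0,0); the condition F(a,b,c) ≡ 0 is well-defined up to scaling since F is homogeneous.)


F(1,0,4) ≡ 0 (mod 7); P is on the curve.

Evaluate F(1, 0, 4) term-by-term (mod 7).
  -X**2*Z ↦ -1·1·1·4 = -4
  -3*X*Y**2 ↦ -3·1·0·1 = 0
  3*X*Y*Z ↦ 3·1·0·4 = 0
  3*X*Z**2 ↦ 3·1·1·16 = 48
  3*Y**3 ↦ 3·1·0·1 = 0
  Y*Z**2 ↦ 1·1·0·16 = 0
  -2*Z**3 ↦ -2·1·1·64 = -128
Sum: F(1, 0, 4) = (-4) + (0) + (0) + (48) + (0) + (0) + (-128) = -84.
Reducing mod 7: -84 ≡ 0 (mod 7).
Since F(a, b, c) ≡ 0 (mod 7), P lies on the curve.


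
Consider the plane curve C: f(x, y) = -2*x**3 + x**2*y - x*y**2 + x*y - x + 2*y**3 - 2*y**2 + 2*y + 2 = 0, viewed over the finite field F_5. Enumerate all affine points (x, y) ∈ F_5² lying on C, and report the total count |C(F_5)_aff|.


Affine F_5-points: {(1, 4), (2, 1), (2, 2), (2, 4), (3, 0), (4, 0), (4, 4)}; count = 7.

For each of the 25 pairs (x, y) ∈ F_5², evaluate f(x, y) mod 5. Record the zeros.
  x = 0: [0↦2, 1↦4, 2↦4, 3↦4, 4↦1]  zeros at y ∈ ∅
  x = 1: [0↦4, 1↦2, 2↦1, 3↦3, 4↦0]  zeros at y ∈ {4}
  x = 2: [0↦4, 1↦0, 2↦0, 3↦1, 4↦0]  zeros at y ∈ {1, 2, 4}
  x = 3: [0↦0, 1↦1, 2↦4, 3↦1, 4↦4]  zeros at y ∈ {0}
  x = 4: [0↦0, 1↦3, 2↦1, 3↦1, 4↦0]  zeros at y ∈ {0, 4}
Collecting zeros: affine points = {(1, 4), (2, 1), (2, 2), (2, 4), (3, 0), (4, 0), (4, 4)}.
Total count |C(F_5)_aff| = 7.


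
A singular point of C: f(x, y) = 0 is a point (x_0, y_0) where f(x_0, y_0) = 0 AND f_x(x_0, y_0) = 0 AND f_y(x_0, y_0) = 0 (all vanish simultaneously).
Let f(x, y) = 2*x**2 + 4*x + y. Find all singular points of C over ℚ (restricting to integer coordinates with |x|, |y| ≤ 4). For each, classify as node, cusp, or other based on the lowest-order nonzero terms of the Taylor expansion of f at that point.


No singular points in the scanned grid; C is smooth there.

Compute partial derivatives:
  f_x = 4*x + 4.
  f_y = 1.
f_y = 1 is a nonzero constant, so f_y never vanishes: no point (x, y) can satisfy f = f_x = f_y = 0. In particular no (x, y) ∈ {−4, ..., 4}² is singular; the curve is smooth.


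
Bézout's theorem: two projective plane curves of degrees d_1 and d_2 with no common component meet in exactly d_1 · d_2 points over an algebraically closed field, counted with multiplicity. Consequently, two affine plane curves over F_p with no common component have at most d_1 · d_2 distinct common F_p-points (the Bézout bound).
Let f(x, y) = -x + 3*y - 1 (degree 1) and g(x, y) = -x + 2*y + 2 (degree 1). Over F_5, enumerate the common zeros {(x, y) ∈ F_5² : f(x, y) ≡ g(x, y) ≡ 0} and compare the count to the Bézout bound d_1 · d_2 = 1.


Common zeros: {(3, 3)}; count = 1; Bézout bound = 1.

deg(f) = 1, deg(g) = 1, so Bézout bound = 1.
Scan x ∈ F_5. For each x, list the y ∈ F_5 with f(x, y) ≡ 0 and those with g(x, y) ≡ 0 (mod 5); the common zeros in that column are the intersection.
  x = 0: f ≡ 0 at y ∈ {2}; g ≡ 0 at y ∈ {4}; common: ∅.
  x = 1: f ≡ 0 at y ∈ {4}; g ≡ 0 at y ∈ {2}; common: ∅.
  x = 2: f ≡ 0 at y ∈ {1}; g ≡ 0 at y ∈ {0}; common: ∅.
  x = 3: f ≡ 0 at y ∈ {3}; g ≡ 0 at y ∈ {3}; common: {3}.
  x = 4: f ≡ 0 at y ∈ {0}; g ≡ 0 at y ∈ {1}; common: ∅.
Collecting: common zeros = {(3, 3)}, so the count is 1.
Comparison with the Bézout bound: 1 ≤ 1 = deg(f)·deg(g), as expected for curves with no common component (the bound is attained).


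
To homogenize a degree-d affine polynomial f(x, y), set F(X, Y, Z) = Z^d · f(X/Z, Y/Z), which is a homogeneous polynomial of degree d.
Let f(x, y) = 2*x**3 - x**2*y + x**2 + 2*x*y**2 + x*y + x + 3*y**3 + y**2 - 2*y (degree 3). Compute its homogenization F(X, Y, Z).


F(X, Y, Z) = 2*X**3 - X**2*Y + X**2*Z + 2*X*Y**2 + X*Y*Z + X*Z**2 + 3*Y**3 + Y**2*Z - 2*Y*Z**2

deg(f) = 3.
Substitute x = X/Z, y = Y/Z into f, then multiply by Z^3.
  monomial 2·x^3·y^0 ↦ 2·X^3·Y^0·Z^0.
  monomial -1·x^2·y^1 ↦ -1·X^2·Y^1·Z^0.
  monomial 1·x^2·y^0 ↦ 1·X^2·Y^0·Z^1.
  monomial 2·x^1·y^2 ↦ 2·X^1·Y^2·Z^0.
  monomial 1·x^1·y^1 ↦ 1·X^1·Y^1·Z^1.
  monomial 1·x^1·y^0 ↦ 1·X^1·Y^0·Z^2.
  monomial 3·x^0·y^3 ↦ 3·X^0·Y^3·Z^0.
  monomial 1·x^0·y^2 ↦ 1·X^0·Y^2·Z^1.
  monomial -2·x^0·y^1 ↦ -2·X^0·Y^1·Z^2.
Collecting: F(X, Y, Z) = 2*X**3 - X**2*Y + X**2*Z + 2*X*Y**2 + X*Y*Z + X*Z**2 + 3*Y**3 + Y**2*Z - 2*Y*Z**2.


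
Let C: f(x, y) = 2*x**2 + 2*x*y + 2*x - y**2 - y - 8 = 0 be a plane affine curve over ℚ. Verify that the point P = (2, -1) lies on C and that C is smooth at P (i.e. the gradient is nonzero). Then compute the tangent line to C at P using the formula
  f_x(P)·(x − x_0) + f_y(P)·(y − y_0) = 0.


Tangent line at P: 8*x + 5*y - 11 = 0.

Step 1: f(2, -1) = 0, so P lies on C.
Step 2: partial derivatives
  f_x(x, y) = 4*x + 2*y + 2, f_y(x, y) = 2*x - 2*y - 1.
  f_x(P) = 8, f_y(P) = 5 (gradient nonzero, so P is smooth).
Step 3: tangent line at P: 8·(x − 2) + 5·(y − -1) = 0.
Expanding: 8*x + 5*y - 11 = 0.


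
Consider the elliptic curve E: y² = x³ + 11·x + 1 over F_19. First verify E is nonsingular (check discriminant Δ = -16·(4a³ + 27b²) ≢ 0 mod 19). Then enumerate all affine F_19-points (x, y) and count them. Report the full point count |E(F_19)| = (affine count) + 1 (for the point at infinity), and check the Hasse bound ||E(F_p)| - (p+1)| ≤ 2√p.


Affine points = {(0, 1), (0, 18), (3, 2), (3, 17), (6, 6), (6, 13), (10, 3), (10, 16), (11, 3), (11, 16), (13, 2), (13, 17), (14, 7), (14, 12), (15, 8), (15, 11), (16, 6), (16, 13), (17, 3), (17, 16)}; affine count = 20; |E(F_19)| = 21.

Discriminant check: Δ ∝ 4a³ + 27b² = 4·11³ + 27·1² = 4·1331 + 27·1 ≡ 12 (mod 19). Nonzero ⇒ E is nonsingular.
For each x ∈ F_19, compute rhs = x³ + 11·x + 1 mod 19, then count y ∈ F_19 with y² ≡ rhs.
  x = 0: rhs = 1, matching y values: 1, 18 (2 points).
  x = 1: rhs = 13, matching y values: none (0 points).
  x = 2: rhs = 12, matching y values: none (0 points).
  x = 3: rhs = 4, matching y values: 2, 17 (2 points).
  x = 4: rhs = 14, matching y values: none (0 points).
  x = 5: rhs = 10, matching y values: none (0 points).
  x = 6: rhs = 17, matching y values: 6, 13 (2 points).
  x = 7: rhs = 3, matching y values: none (0 points).
  x = 8: rhs = 12, matching y values: none (0 points).
  x = 9: rhs = 12, matching y values: none (0 points).
  x = 10: rhs = 9, matching y values: 3, 16 (2 points).
  x = 11: rhs = 9, matching y values: 3, 16 (2 points).
  x = 12: rhs = 18, matching y values: none (0 points).
  x = 13: rhs = 4, matching y values: 2, 17 (2 points).
  x = 14: rhs = 11, matching y values: 7, 12 (2 points).
  x = 15: rhs = 7, matching y values: 8, 11 (2 points).
  x = 16: rhs = 17, matching y values: 6, 13 (2 points).
  x = 17: rhs = 9, matching y values: 3, 16 (2 points).
  x = 18: rhs = 8, matching y values: none (0 points).
Total affine count: 20.
Full point count |E(F_19)| = 20 + 1 = 21.
Hasse bound: |21 − (19+1)| = |1| = 1 ≤ 2√19 ≈ 8.7178 ✓.


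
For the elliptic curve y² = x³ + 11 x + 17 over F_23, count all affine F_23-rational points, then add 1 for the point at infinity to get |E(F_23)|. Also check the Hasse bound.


Affine points = {(1, 11), (1, 12), (2, 1), (2, 22), (3, 10), (3, 13), (5, 6), (5, 17), (6, 0), (7, 0), (10, 0), (19, 1), (19, 22), (20, 7), (20, 16)}; affine count = 15; |E(F_23)| = 16.

Discriminant check: Δ ∝ 4a³ + 27b² = 4·11³ + 27·17² = 4·1331 + 27·289 ≡ 17 (mod 23). Nonzero ⇒ E is nonsingular.
For each x ∈ F_23, compute rhs = x³ + 11·x + 17 mod 23, then count y ∈ F_23 with y² ≡ rhs.
  x = 0: rhs = 17, matching y values: none (0 points).
  x = 1: rhs = 6, matching y values: 11, 12 (2 points).
  x = 2: rhs = 1, matching y values: 1, 22 (2 points).
  x = 3: rhs = 8, matching y values: 10, 13 (2 points).
  x = 4: rhs = 10, matching y values: none (0 points).
  x = 5: rhs = 13, matching y values: 6, 17 (2 points).
  x = 6: rhs = 0, matching y values: 0 (1 points).
  x = 7: rhs = 0, matching y values: 0 (1 points).
  x = 8: rhs = 19, matching y values: none (0 points).
  x = 9: rhs = 17, matching y values: none (0 points).
  x = 10: rhs = 0, matching y values: 0 (1 points).
  x = 11: rhs = 20, matching y values: none (0 points).
  x = 12: rhs = 14, matching y values: none (0 points).
  x = 13: rhs = 11, matching y values: none (0 points).
  x = 14: rhs = 17, matching y values: none (0 points).
  x = 15: rhs = 15, matching y values: none (0 points).
  x = 16: rhs = 11, matching y values: none (0 points).
  x = 17: rhs = 11, matching y values: none (0 points).
  x = 18: rhs = 21, matching y values: none (0 points).
  x = 19: rhs = 1, matching y values: 1, 22 (2 points).
  x = 20: rhs = 3, matching y values: 7, 16 (2 points).
  x = 21: rhs = 10, matching y values: none (0 points).
  x = 22: rhs = 5, matching y values: none (0 points).
Total affine count: 15.
Full point count |E(F_23)| = 15 + 1 = 16.
Hasse bound: |16 − (23+1)| = |-8| = 8 ≤ 2√23 ≈ 9.5917 ✓.


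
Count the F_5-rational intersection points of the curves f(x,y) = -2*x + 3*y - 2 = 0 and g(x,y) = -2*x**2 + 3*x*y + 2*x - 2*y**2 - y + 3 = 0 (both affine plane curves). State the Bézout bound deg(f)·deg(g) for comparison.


Common zeros: ∅; count = 0; Bézout bound = 2.

deg(f) = 1, deg(g) = 2, so Bézout bound = 2.
Scan x ∈ F_5. For each x, list the y ∈ F_5 with f(x, y) ≡ 0 and those with g(x, y) ≡ 0 (mod 5); the common zeros in that column are the intersection.
  x = 0: f ≡ 0 at y ∈ {4}; g ≡ 0 at y ∈ {1}; common: ∅.
  x = 1: f ≡ 0 at y ∈ {3}; g ≡ 0 at y ∈ ∅; common: ∅.
  x = 2: f ≡ 0 at y ∈ {2}; g ≡ 0 at y ∈ ∅; common: ∅.
  x = 3: f ≡ 0 at y ∈ {1}; g ≡ 0 at y ∈ ∅; common: ∅.
  x = 4: f ≡ 0 at y ∈ {0}; g ≡ 0 at y ∈ ∅; common: ∅.
Collecting: common zeros = ∅, so the count is 0.
Comparison with the Bézout bound: 0 ≤ 2 = deg(f)·deg(g), as expected for curves with no common component (the affine F_5-count falls short of the bound because intersections may lie at infinity, over extension fields, or carry multiplicity).


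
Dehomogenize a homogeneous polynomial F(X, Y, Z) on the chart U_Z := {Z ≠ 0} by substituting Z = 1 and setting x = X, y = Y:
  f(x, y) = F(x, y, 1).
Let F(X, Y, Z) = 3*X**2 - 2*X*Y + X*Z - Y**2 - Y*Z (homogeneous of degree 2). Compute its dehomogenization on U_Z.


f(x, y) = 3*x**2 - 2*x*y + x - y**2 - y

On U_Z we set Z = 1. Each monomial c·X^i·Y^j·Z^k in F becomes c·x^i·y^j·1^k = c·x^i·y^j.
Substituting Z = 1: F(X, Y, 1) = 3*x**2 - 2*x*y + x - y**2 - y.
Note: deg(f) ≤ deg(F) = 2; strict inequality happens when F is divisible by Z (lost terms).


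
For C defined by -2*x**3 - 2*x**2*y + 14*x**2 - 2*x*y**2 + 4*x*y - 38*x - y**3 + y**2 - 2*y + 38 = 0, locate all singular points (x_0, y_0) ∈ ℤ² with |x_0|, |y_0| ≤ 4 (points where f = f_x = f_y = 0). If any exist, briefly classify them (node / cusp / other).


Singular points: {(3, -2)}; classification: cusp.

Compute partial derivatives:
  f_x = -6*x**2 - 4*x*y + 28*x - 2*y**2 + 4*y - 38.
  f_y = -2*x**2 - 4*x*y + 4*x - 3*y**2 + 2*y - 2.
Scan x_0 ∈ {−4, ..., 4}. For each x_0, f_y(x_0, y) is a polynomial in y; find its integer roots y ∈ {−4, ..., 4}, then test f_x and f at those candidates.
  x = -4: f_y(-4, y) = -3*y**2 + 18*y - 50; no integer root y with |y| ≤ 4.
  x = -3: f_y(-3, y) = -3*y**2 + 14*y - 32; no integer root y with |y| ≤ 4.
  x = -2: f_y(-2, y) = -3*y**2 + 10*y - 18; no integer root y with |y| ≤ 4.
  x = -1: f_y(-1, y) = -3*y**2 + 6*y - 8; no integer root y with |y| ≤ 4.
  x = 0: f_y(0, y) = -3*y**2 + 2*y - 2; no integer root y with |y| ≤ 4.
  x = 1: f_y(1, y) = -3*y**2 - 2*y; vanishes at y ∈ {0}. (1, 0): f_x = -16 ≠ 0.
  x = 2: f_y(2, y) = -3*y**2 - 6*y - 2; no integer root y with |y| ≤ 4.
  x = 3: f_y(3, y) = -3*y**2 - 10*y - 8; vanishes at y ∈ {-2}. (3, -2): f_x = 0, f = 0 — SINGULAR.
  x = 4: f_y(4, y) = -3*y**2 - 14*y - 18; no integer root y with |y| ≤ 4.
Only singular point on the grid: (3, -2).
Classify: substitute x = 3 + u, y = -2 + v and expand: f = -2*u**3 - 2*u**2*v - 2*u*v**2 - v**3 + v**2.
No constant or linear terms (consistent with a singular point). Quadratic part: v**2. Cubic part: -2*u**3 - 2*u**2*v - 2*u*v**2 - v**3.
The quadratic part v**2 is a perfect square, so there is a single (double) tangent line v = 0, i.e. y = -2. Restricting the cubic part to that line (v = 0) leaves -2*u**3 ≠ 0, so f is not divisible by v and the branch is v² ≈ 2*u**3 to lowest order — this is a cusp.
Classification: cusp.


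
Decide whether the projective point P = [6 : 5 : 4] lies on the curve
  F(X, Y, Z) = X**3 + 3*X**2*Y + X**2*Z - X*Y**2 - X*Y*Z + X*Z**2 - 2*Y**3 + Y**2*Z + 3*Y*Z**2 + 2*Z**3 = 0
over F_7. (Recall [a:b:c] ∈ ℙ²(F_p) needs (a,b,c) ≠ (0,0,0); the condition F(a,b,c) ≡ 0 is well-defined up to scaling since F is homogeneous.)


F(6,5,4) ≡ 6 (mod 7); P is NOT on the curve.

Evaluate F(6, 5, 4) term-by-term (mod 7).
  X**3 ↦ 1·216·1·1 = 216
  3*X**2*Y ↦ 3·36·5·1 = 540
  X**2*Z ↦ 1·36·1·4 = 144
  -X*Y**2 ↦ -1·6·25·1 = -150
  -X*Y*Z ↦ -1·6·5·4 = -120
  X*Z**2 ↦ 1·6·1·16 = 96
  -2*Y**3 ↦ -2·1·125·1 = -250
  Y**2*Z ↦ 1·1·25·4 = 100
  3*Y*Z**2 ↦ 3·1·5·16 = 240
  2*Z**3 ↦ 2·1·1·64 = 128
Sum: F(6, 5, 4) = (216) + (540) + (144) + (-150) + (-120) + (96) + (-250) + (100) + (240) + (128) = 944.
Reducing mod 7: 944 ≡ 6 (mod 7).
Since F(a, b, c) ≡ 6 ≠ 0 (mod 7), P does NOT lie on the curve.


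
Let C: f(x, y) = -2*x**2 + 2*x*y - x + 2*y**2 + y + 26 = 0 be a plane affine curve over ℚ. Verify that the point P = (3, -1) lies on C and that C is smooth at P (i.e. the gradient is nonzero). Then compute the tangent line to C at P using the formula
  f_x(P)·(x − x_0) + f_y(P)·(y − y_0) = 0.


Tangent line at P: -15*x + 3*y + 48 = 0.

Step 1: f(3, -1) = 0, so P lies on C.
Step 2: partial derivatives
  f_x(x, y) = -4*x + 2*y - 1, f_y(x, y) = 2*x + 4*y + 1.
  f_x(P) = -15, f_y(P) = 3 (gradient nonzero, so P is smooth).
Step 3: tangent line at P: -15·(x − 3) + 3·(y − -1) = 0.
Expanding: -15*x + 3*y + 48 = 0.


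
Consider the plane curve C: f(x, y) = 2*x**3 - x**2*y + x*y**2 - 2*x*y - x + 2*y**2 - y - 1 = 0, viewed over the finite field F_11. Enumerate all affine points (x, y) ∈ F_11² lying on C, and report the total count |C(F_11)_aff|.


Affine F_11-points: {(0, 1), (0, 5), (1, 0), (1, 5), (2, 2), (2, 3), (3, 4), (3, 8), (4, 7), (4, 10), (7, 5), (7, 7), (9, 7)}; count = 13.

For each of the 121 pairs (x, y) ∈ F_11², evaluate f(x, y) mod 11. Record the zeros.
  x = 0: [0↦10, 1↦0, 2↦5, 3↦3, 4↦5, 5↦0, 6↦10, 7↦2, 8↦9, 9↦9, 10↦2]  zeros at y ∈ {1, 5}
  x = 1: [0↦0, 1↦10, 2↦4, 3↦4, 4↦10, 5↦0, 6↦7, 7↦9, 8↦6, 9↦9, 10↦7]  zeros at y ∈ {0, 5}
  x = 2: [0↦2, 1↦8, 2↦0, 3↦0, 4↦8, 5↦2, 6↦4, 7↦3, 8↦10, 9↦3, 10↦4]  zeros at y ∈ {2, 3}
  x = 3: [0↦6, 1↦6, 2↦5, 3↦3, 4↦0, 5↦7, 6↦2, 7↦7, 8↦0, 9↦3, 10↦5]  zeros at y ∈ {4, 8}
  x = 4: [0↦2, 1↦5, 2↦9, 3↦3, 4↦9, 5↦5, 6↦2, 7↦0, 8↦10, 9↦10, 10↦0]  zeros at y ∈ {7, 10}
  x = 5: [0↦2, 1↦6, 2↦2, 3↦1, 4↦3, 5↦8, 6↦5, 7↦5, 8↦8, 9↦3, 10↦1]  zeros at y ∈ ∅
  x = 6: [0↦7, 1↦10, 2↦7, 3↦9, 4↦5, 5↦6, 6↦1, 7↦1, 8↦6, 9↦5, 10↦9]  zeros at y ∈ ∅
  x = 7: [0↦7, 1↦7, 2↦3, 3↦6, 4↦5, 5↦0, 6↦2, 7↦0, 8↦5, 9↦6, 10↦3]  zeros at y ∈ {5, 7}
  x = 8: [0↦3, 1↦9, 2↦2, 3↦4, 4↦4, 5↦2, 6↦9, 7↦3, 8↦6, 9↦7, 10↦6]  zeros at y ∈ ∅
  x = 9: [0↦7, 1↦6, 2↦5, 3↦4, 4↦3, 5↦2, 6↦1, 7↦0, 8↦10, 9↦9, 10↦8]  zeros at y ∈ {7}
  x = 10: [0↦9, 1↦10, 2↦2, 3↦7, 4↦3, 5↦1, 6↦1, 7↦3, 8↦7, 9↦2, 10↦10]  zeros at y ∈ ∅
Collecting zeros: affine points = {(0, 1), (0, 5), (1, 0), (1, 5), (2, 2), (2, 3), (3, 4), (3, 8), (4, 7), (4, 10), (7, 5), (7, 7), (9, 7)}.
Total count |C(F_11)_aff| = 13.


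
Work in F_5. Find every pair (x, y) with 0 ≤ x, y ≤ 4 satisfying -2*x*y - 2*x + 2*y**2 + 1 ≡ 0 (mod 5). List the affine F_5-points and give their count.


Affine F_5-points: {(2, 1), (3, 0), (3, 3), (4, 2)}; count = 4.

For each of the 25 pairs (x, y) ∈ F_5², evaluate f(x, y) mod 5. Record the zeros.
  x = 0: [0↦1, 1↦3, 2↦4, 3↦4, 4↦3]  zeros at y ∈ ∅
  x = 1: [0↦4, 1↦4, 2↦3, 3↦1, 4↦3]  zeros at y ∈ ∅
  x = 2: [0↦2, 1↦0, 2↦2, 3↦3, 4↦3]  zeros at y ∈ {1}
  x = 3: [0↦0, 1↦1, 2↦1, 3↦0, 4↦3]  zeros at y ∈ {0, 3}
  x = 4: [0↦3, 1↦2, 2↦0, 3↦2, 4↦3]  zeros at y ∈ {2}
Collecting zeros: affine points = {(2, 1), (3, 0), (3, 3), (4, 2)}.
Total count |C(F_5)_aff| = 4.


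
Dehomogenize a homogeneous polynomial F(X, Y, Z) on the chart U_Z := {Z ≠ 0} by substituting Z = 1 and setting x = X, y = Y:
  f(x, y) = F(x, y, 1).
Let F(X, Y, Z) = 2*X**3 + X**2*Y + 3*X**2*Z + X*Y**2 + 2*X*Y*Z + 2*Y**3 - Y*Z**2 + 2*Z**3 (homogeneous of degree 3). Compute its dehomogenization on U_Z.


f(x, y) = 2*x**3 + x**2*y + 3*x**2 + x*y**2 + 2*x*y + 2*y**3 - y + 2

On U_Z we set Z = 1. Each monomial c·X^i·Y^j·Z^k in F becomes c·x^i·y^j·1^k = c·x^i·y^j.
Substituting Z = 1: F(X, Y, 1) = 2*x**3 + x**2*y + 3*x**2 + x*y**2 + 2*x*y + 2*y**3 - y + 2.
Note: deg(f) ≤ deg(F) = 3; strict inequality happens when F is divisible by Z (lost terms).


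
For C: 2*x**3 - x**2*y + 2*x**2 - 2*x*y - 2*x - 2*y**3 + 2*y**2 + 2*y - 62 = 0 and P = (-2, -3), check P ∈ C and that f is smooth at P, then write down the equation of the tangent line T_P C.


Tangent line at P: 8*x - 64*y - 176 = 0.

Step 1: f(-2, -3) = 0, so P lies on C.
Step 2: partial derivatives
  f_x(x, y) = 6*x**2 - 2*x*y + 4*x - 2*y - 2, f_y(x, y) = -x**2 - 2*x - 6*y**2 + 4*y + 2.
  f_x(P) = 8, f_y(P) = -64 (gradient nonzero, so P is smooth).
Step 3: tangent line at P: 8·(x − -2) + -64·(y − -3) = 0.
Expanding: 8*x - 64*y - 176 = 0.


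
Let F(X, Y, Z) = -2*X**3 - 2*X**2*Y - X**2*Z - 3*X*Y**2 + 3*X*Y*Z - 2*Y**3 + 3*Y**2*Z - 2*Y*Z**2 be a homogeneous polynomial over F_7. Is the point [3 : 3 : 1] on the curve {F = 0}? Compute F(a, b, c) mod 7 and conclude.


F(3,3,1) ≡ 6 (mod 7); P is NOT on the curve.

Evaluate F(3, 3, 1) term-by-term (mod 7).
  -2*X**3 ↦ -2·27·1·1 = -54
  -2*X**2*Y ↦ -2·9·3·1 = -54
  -X**2*Z ↦ -1·9·1·1 = -9
  -3*X*Y**2 ↦ -3·3·9·1 = -81
  3*X*Y*Z ↦ 3·3·3·1 = 27
  -2*Y**3 ↦ -2·1·27·1 = -54
  3*Y**2*Z ↦ 3·1·9·1 = 27
  -2*Y*Z**2 ↦ -2·1·3·1 = -6
Sum: F(3, 3, 1) = (-54) + (-54) + (-9) + (-81) + (27) + (-54) + (27) + (-6) = -204.
Reducing mod 7: -204 ≡ 6 (mod 7).
Since F(a, b, c) ≡ 6 ≠ 0 (mod 7), P does NOT lie on the curve.


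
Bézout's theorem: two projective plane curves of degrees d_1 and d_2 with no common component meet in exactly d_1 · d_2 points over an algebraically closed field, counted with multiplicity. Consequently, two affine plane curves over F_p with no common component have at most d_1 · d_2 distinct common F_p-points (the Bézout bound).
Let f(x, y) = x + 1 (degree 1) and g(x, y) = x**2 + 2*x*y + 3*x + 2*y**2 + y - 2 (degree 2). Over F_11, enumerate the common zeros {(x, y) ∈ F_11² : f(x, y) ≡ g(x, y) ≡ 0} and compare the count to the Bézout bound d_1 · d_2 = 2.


Common zeros: {(10, 3)}; count = 1; Bézout bound = 2.

deg(f) = 1, deg(g) = 2, so Bézout bound = 2.
Scan x ∈ F_11. For each x, list the y ∈ F_11 with f(x, y) ≡ 0 and those with g(x, y) ≡ 0 (mod 11); the common zeros in that column are the intersection.
  x = 0: f ≡ 0 at y ∈ ∅; g ≡ 0 at y ∈ ∅; common: ∅.
  x = 1: f ≡ 0 at y ∈ ∅; g ≡ 0 at y ∈ {7, 8}; common: ∅.
  x = 2: f ≡ 0 at y ∈ ∅; g ≡ 0 at y ∈ {6, 8}; common: ∅.
  x = 3: f ≡ 0 at y ∈ ∅; g ≡ 0 at y ∈ {3, 10}; common: ∅.
  x = 4: f ≡ 0 at y ∈ ∅; g ≡ 0 at y ∈ {5, 7}; common: ∅.
  x = 5: f ≡ 0 at y ∈ ∅; g ≡ 0 at y ∈ {5, 6}; common: ∅.
  x = 6: f ≡ 0 at y ∈ ∅; g ≡ 0 at y ∈ ∅; common: ∅.
  x = 7: f ≡ 0 at y ∈ ∅; g ≡ 0 at y ∈ {10}; common: ∅.
  x = 8: f ≡ 0 at y ∈ ∅; g ≡ 0 at y ∈ ∅; common: ∅.
  x = 9: f ≡ 0 at y ∈ ∅; g ≡ 0 at y ∈ ∅; common: ∅.
  x = 10: f ≡ 0 at y ∈ {0, 1, 2, 3, 4, 5, 6, 7, 8, 9, 10}; g ≡ 0 at y ∈ {3}; common: {3}.
Collecting: common zeros = {(10, 3)}, so the count is 1.
Comparison with the Bézout bound: 1 ≤ 2 = deg(f)·deg(g), as expected for curves with no common component (the affine F_11-count falls short of the bound because intersections may lie at infinity, over extension fields, or carry multiplicity).


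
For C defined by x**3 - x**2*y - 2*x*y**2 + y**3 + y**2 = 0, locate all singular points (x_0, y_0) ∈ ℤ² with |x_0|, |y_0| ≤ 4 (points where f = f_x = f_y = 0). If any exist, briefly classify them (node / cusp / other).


Singular points: {(0, 0)}; classification: cusp.

Compute partial derivatives:
  f_x = 3*x**2 - 2*x*y - 2*y**2.
  f_y = -x**2 - 4*x*y + 3*y**2 + 2*y.
Scan x_0 ∈ {−4, ..., 4}. For each x_0, f_y(x_0, y) is a polynomial in y; find its integer roots y ∈ {−4, ..., 4}, then test f_x and f at those candidates.
  x = -4: f_y(-4, y) = 3*y**2 + 18*y - 16; no integer root y with |y| ≤ 4.
  x = -3: f_y(-3, y) = 3*y**2 + 14*y - 9; no integer root y with |y| ≤ 4.
  x = -2: f_y(-2, y) = 3*y**2 + 10*y - 4; no integer root y with |y| ≤ 4.
  x = -1: f_y(-1, y) = 3*y**2 + 6*y - 1; no integer root y with |y| ≤ 4.
  x = 0: f_y(0, y) = 3*y**2 + 2*y; vanishes at y ∈ {0}. (0, 0): f_x = 0, f = 0 — SINGULAR.
  x = 1: f_y(1, y) = 3*y**2 - 2*y - 1; vanishes at y ∈ {1}. (1, 1): f_x = -1 ≠ 0.
  x = 2: f_y(2, y) = 3*y**2 - 6*y - 4; no integer root y with |y| ≤ 4.
  x = 3: f_y(3, y) = 3*y**2 - 10*y - 9; no integer root y with |y| ≤ 4.
  x = 4: f_y(4, y) = 3*y**2 - 14*y - 16; no integer root y with |y| ≤ 4.
Only singular point on the grid: (0, 0).
Classify: substitute x = 0 + u, y = 0 + v and expand: f = u**3 - u**2*v - 2*u*v**2 + v**3 + v**2.
No constant or linear terms (consistent with a singular point). Quadratic part: v**2. Cubic part: u**3 - u**2*v - 2*u*v**2 + v**3.
The quadratic part v**2 is a perfect square, so there is a single (double) tangent line v = 0, i.e. y = 0. Restricting the cubic part to that line (v = 0) leaves u**3 ≠ 0, so f is not divisible by v and the branch is v² ≈ -u**3 to lowest order — this is a cusp.
Classification: cusp.


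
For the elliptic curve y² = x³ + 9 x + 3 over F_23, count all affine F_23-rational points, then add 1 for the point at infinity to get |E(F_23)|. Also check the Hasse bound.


Affine points = {(0, 7), (0, 16), (1, 6), (1, 17), (2, 11), (2, 12), (5, 9), (5, 14), (7, 8), (7, 15), (8, 9), (8, 14), (9, 10), (9, 13), (10, 9), (10, 14), (17, 3), (17, 20), (19, 8), (19, 15), (20, 8), (20, 15), (21, 0), (22, 4), (22, 19)}; affine count = 25; |E(F_23)| = 26.

Discriminant check: Δ ∝ 4a³ + 27b² = 4·9³ + 27·3² = 4·729 + 27·9 ≡ 8 (mod 23). Nonzero ⇒ E is nonsingular.
For each x ∈ F_23, compute rhs = x³ + 9·x + 3 mod 23, then count y ∈ F_23 with y² ≡ rhs.
  x = 0: rhs = 3, matching y values: 7, 16 (2 points).
  x = 1: rhs = 13, matching y values: 6, 17 (2 points).
  x = 2: rhs = 6, matching y values: 11, 12 (2 points).
  x = 3: rhs = 11, matching y values: none (0 points).
  x = 4: rhs = 11, matching y values: none (0 points).
  x = 5: rhs = 12, matching y values: 9, 14 (2 points).
  x = 6: rhs = 20, matching y values: none (0 points).
  x = 7: rhs = 18, matching y values: 8, 15 (2 points).
  x = 8: rhs = 12, matching y values: 9, 14 (2 points).
  x = 9: rhs = 8, matching y values: 10, 13 (2 points).
  x = 10: rhs = 12, matching y values: 9, 14 (2 points).
  x = 11: rhs = 7, matching y values: none (0 points).
  x = 12: rhs = 22, matching y values: none (0 points).
  x = 13: rhs = 17, matching y values: none (0 points).
  x = 14: rhs = 21, matching y values: none (0 points).
  x = 15: rhs = 17, matching y values: none (0 points).
  x = 16: rhs = 11, matching y values: none (0 points).
  x = 17: rhs = 9, matching y values: 3, 20 (2 points).
  x = 18: rhs = 17, matching y values: none (0 points).
  x = 19: rhs = 18, matching y values: 8, 15 (2 points).
  x = 20: rhs = 18, matching y values: 8, 15 (2 points).
  x = 21: rhs = 0, matching y values: 0 (1 points).
  x = 22: rhs = 16, matching y values: 4, 19 (2 points).
Total affine count: 25.
Full point count |E(F_23)| = 25 + 1 = 26.
Hasse bound: |26 − (23+1)| = |2| = 2 ≤ 2√23 ≈ 9.5917 ✓.


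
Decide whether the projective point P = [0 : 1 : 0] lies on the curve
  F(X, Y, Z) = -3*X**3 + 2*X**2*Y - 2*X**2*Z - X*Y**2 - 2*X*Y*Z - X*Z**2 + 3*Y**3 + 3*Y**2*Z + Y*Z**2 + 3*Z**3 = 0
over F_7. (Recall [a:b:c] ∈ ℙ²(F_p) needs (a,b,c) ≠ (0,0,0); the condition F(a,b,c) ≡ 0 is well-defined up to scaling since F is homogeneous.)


F(0,1,0) ≡ 3 (mod 7); P is NOT on the curve.

Evaluate F(0, 1, 0) term-by-term (mod 7).
  -3*X**3 ↦ -3·0·1·1 = 0
  2*X**2*Y ↦ 2·0·1·1 = 0
  -2*X**2*Z ↦ -2·0·1·0 = 0
  -X*Y**2 ↦ -1·0·1·1 = 0
  -2*X*Y*Z ↦ -2·0·1·0 = 0
  -X*Z**2 ↦ -1·0·1·0 = 0
  3*Y**3 ↦ 3·1·1·1 = 3
  3*Y**2*Z ↦ 3·1·1·0 = 0
  Y*Z**2 ↦ 1·1·1·0 = 0
  3*Z**3 ↦ 3·1·1·0 = 0
Sum: F(0, 1, 0) = (0) + (0) + (0) + (0) + (0) + (0) + (3) + (0) + (0) + (0) = 3.
Reducing mod 7: 3 ≡ 3 (mod 7).
Since F(a, b, c) ≡ 3 ≠ 0 (mod 7), P does NOT lie on the curve.


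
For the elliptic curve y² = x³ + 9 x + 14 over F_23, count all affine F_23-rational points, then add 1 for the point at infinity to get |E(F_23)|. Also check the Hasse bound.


Affine points = {(1, 1), (1, 22), (5, 0), (6, 10), (6, 13), (7, 11), (7, 12), (8, 0), (10, 0), (11, 8), (11, 15), (14, 3), (14, 20), (19, 11), (19, 12), (20, 11), (20, 12), (22, 2), (22, 21)}; affine count = 19; |E(F_23)| = 20.

Discriminant check: Δ ∝ 4a³ + 27b² = 4·9³ + 27·14² = 4·729 + 27·196 ≡ 20 (mod 23). Nonzero ⇒ E is nonsingular.
For each x ∈ F_23, compute rhs = x³ + 9·x + 14 mod 23, then count y ∈ F_23 with y² ≡ rhs.
  x = 0: rhs = 14, matching y values: none (0 points).
  x = 1: rhs = 1, matching y values: 1, 22 (2 points).
  x = 2: rhs = 17, matching y values: none (0 points).
  x = 3: rhs = 22, matching y values: none (0 points).
  x = 4: rhs = 22, matching y values: none (0 points).
  x = 5: rhs = 0, matching y values: 0 (1 points).
  x = 6: rhs = 8, matching y values: 10, 13 (2 points).
  x = 7: rhs = 6, matching y values: 11, 12 (2 points).
  x = 8: rhs = 0, matching y values: 0 (1 points).
  x = 9: rhs = 19, matching y values: none (0 points).
  x = 10: rhs = 0, matching y values: 0 (1 points).
  x = 11: rhs = 18, matching y values: 8, 15 (2 points).
  x = 12: rhs = 10, matching y values: none (0 points).
  x = 13: rhs = 5, matching y values: none (0 points).
  x = 14: rhs = 9, matching y values: 3, 20 (2 points).
  x = 15: rhs = 5, matching y values: none (0 points).
  x = 16: rhs = 22, matching y values: none (0 points).
  x = 17: rhs = 20, matching y values: none (0 points).
  x = 18: rhs = 5, matching y values: none (0 points).
  x = 19: rhs = 6, matching y values: 11, 12 (2 points).
  x = 20: rhs = 6, matching y values: 11, 12 (2 points).
  x = 21: rhs = 11, matching y values: none (0 points).
  x = 22: rhs = 4, matching y values: 2, 21 (2 points).
Total affine count: 19.
Full point count |E(F_23)| = 19 + 1 = 20.
Hasse bound: |20 − (23+1)| = |-4| = 4 ≤ 2√23 ≈ 9.5917 ✓.


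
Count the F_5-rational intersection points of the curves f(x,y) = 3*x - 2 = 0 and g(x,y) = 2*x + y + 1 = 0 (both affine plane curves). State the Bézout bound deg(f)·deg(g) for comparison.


Common zeros: {(4, 1)}; count = 1; Bézout bound = 1.

deg(f) = 1, deg(g) = 1, so Bézout bound = 1.
Scan x ∈ F_5. For each x, list the y ∈ F_5 with f(x, y) ≡ 0 and those with g(x, y) ≡ 0 (mod 5); the common zeros in that column are the intersection.
  x = 0: f ≡ 0 at y ∈ ∅; g ≡ 0 at y ∈ {4}; common: ∅.
  x = 1: f ≡ 0 at y ∈ ∅; g ≡ 0 at y ∈ {2}; common: ∅.
  x = 2: f ≡ 0 at y ∈ ∅; g ≡ 0 at y ∈ {0}; common: ∅.
  x = 3: f ≡ 0 at y ∈ ∅; g ≡ 0 at y ∈ {3}; common: ∅.
  x = 4: f ≡ 0 at y ∈ {0, 1, 2, 3, 4}; g ≡ 0 at y ∈ {1}; common: {1}.
Collecting: common zeros = {(4, 1)}, so the count is 1.
Comparison with the Bézout bound: 1 ≤ 1 = deg(f)·deg(g), as expected for curves with no common component (the bound is attained).


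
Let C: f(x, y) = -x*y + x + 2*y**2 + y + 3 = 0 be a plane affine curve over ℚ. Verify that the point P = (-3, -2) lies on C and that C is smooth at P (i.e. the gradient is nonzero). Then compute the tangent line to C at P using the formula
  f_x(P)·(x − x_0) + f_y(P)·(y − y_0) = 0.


Tangent line at P: 3*x - 4*y + 1 = 0.

Step 1: f(-3, -2) = 0, so P lies on C.
Step 2: partial derivatives
  f_x(x, y) = 1 - y, f_y(x, y) = -x + 4*y + 1.
  f_x(P) = 3, f_y(P) = -4 (gradient nonzero, so P is smooth).
Step 3: tangent line at P: 3·(x − -3) + -4·(y − -2) = 0.
Expanding: 3*x - 4*y + 1 = 0.


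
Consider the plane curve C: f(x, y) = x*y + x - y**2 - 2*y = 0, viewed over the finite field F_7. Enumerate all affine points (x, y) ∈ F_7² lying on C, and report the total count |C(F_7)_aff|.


Affine F_7-points: {(0, 0), (0, 5), (2, 3), (2, 4), (5, 1), (5, 2)}; count = 6.

For each of the 49 pairs (x, y) ∈ F_7², evaluate f(x, y) mod 7. Record the zeros.
  x = 0: [0↦0, 1↦4, 2↦6, 3↦6, 4↦4, 5↦0, 6↦1]  zeros at y ∈ {0, 5}
  x = 1: [0↦1, 1↦6, 2↦2, 3↦3, 4↦2, 5↦6, 6↦1]  zeros at y ∈ ∅
  x = 2: [0↦2, 1↦1, 2↦5, 3↦0, 4↦0, 5↦5, 6↦1]  zeros at y ∈ {3, 4}
  x = 3: [0↦3, 1↦3, 2↦1, 3↦4, 4↦5, 5↦4, 6↦1]  zeros at y ∈ ∅
  x = 4: [0↦4, 1↦5, 2↦4, 3↦1, 4↦3, 5↦3, 6↦1]  zeros at y ∈ ∅
  x = 5: [0↦5, 1↦0, 2↦0, 3↦5, 4↦1, 5↦2, 6↦1]  zeros at y ∈ {1, 2}
  x = 6: [0↦6, 1↦2, 2↦3, 3↦2, 4↦6, 5↦1, 6↦1]  zeros at y ∈ ∅
Collecting zeros: affine points = {(0, 0), (0, 5), (2, 3), (2, 4), (5, 1), (5, 2)}.
Total count |C(F_7)_aff| = 6.


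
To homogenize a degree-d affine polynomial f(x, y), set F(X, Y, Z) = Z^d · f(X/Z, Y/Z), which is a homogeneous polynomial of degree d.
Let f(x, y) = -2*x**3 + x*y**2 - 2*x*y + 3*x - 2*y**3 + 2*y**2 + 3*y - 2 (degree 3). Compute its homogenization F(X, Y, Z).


F(X, Y, Z) = -2*X**3 + X*Y**2 - 2*X*Y*Z + 3*X*Z**2 - 2*Y**3 + 2*Y**2*Z + 3*Y*Z**2 - 2*Z**3

deg(f) = 3.
Substitute x = X/Z, y = Y/Z into f, then multiply by Z^3.
  monomial -2·x^3·y^0 ↦ -2·X^3·Y^0·Z^0.
  monomial 1·x^1·y^2 ↦ 1·X^1·Y^2·Z^0.
  monomial -2·x^1·y^1 ↦ -2·X^1·Y^1·Z^1.
  monomial 3·x^1·y^0 ↦ 3·X^1·Y^0·Z^2.
  monomial -2·x^0·y^3 ↦ -2·X^0·Y^3·Z^0.
  monomial 2·x^0·y^2 ↦ 2·X^0·Y^2·Z^1.
  monomial 3·x^0·y^1 ↦ 3·X^0·Y^1·Z^2.
  monomial -2·x^0·y^0 ↦ -2·X^0·Y^0·Z^3.
Collecting: F(X, Y, Z) = -2*X**3 + X*Y**2 - 2*X*Y*Z + 3*X*Z**2 - 2*Y**3 + 2*Y**2*Z + 3*Y*Z**2 - 2*Z**3.
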